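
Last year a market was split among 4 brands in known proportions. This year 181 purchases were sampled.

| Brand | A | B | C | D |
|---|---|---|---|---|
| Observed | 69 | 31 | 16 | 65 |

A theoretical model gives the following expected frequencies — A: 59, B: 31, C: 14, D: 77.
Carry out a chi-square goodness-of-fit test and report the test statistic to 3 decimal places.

A: (69 − 59)²/59 = 100/59 = 1.6949
B: (31 − 31)²/31 = 0/31 = 0.0000
C: (16 − 14)²/14 = 4/14 = 0.2857
D: (65 − 77)²/77 = 144/77 = 1.8701
Sum = 3.851

3.851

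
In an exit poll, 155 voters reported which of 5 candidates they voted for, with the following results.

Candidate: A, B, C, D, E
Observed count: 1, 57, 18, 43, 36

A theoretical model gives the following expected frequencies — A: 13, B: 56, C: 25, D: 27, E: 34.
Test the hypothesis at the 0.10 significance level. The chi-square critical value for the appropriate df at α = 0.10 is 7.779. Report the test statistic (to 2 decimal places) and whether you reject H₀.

22.65; reject

cat         O        E   (O−E)²/E
A           1       13     11.077
B          57       56      0.018
C          18       25      1.960
D          43       27      9.481
E          36       34      0.118
Sum = 22.65
df = 4. Since 22.65 > 7.779, we reject H₀.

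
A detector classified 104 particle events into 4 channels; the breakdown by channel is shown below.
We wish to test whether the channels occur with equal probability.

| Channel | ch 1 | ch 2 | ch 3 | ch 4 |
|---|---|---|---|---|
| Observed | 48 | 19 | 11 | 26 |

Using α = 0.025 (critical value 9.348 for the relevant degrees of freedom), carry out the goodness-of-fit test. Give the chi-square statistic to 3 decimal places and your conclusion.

Expected count for each of the 4 categories: 104/4 = 26.
χ² = (48−26)²/26 + (19−26)²/26 + (11−26)²/26 + (26−26)²/26
   = 18.6154 + 1.8846 + 8.6538 + 0.0000
Sum = 29.154
df = 3. Since 29.154 > 9.348, we reject H₀.

29.154; reject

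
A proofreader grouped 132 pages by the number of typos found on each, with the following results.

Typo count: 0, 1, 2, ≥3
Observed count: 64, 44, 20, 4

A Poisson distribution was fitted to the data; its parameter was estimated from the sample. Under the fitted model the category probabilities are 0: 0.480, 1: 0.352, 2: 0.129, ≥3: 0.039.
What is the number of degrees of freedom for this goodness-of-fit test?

There are k = 4 categories and 1 parameter estimated from the data, so df = 4 − 1 − 1 = 2.

2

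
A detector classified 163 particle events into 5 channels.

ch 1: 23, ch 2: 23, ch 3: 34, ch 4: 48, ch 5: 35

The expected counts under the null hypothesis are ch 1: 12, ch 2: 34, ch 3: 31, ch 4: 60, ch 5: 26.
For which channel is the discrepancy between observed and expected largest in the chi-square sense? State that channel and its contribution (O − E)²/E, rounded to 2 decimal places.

ch 1, 10.08

ch 1: (23 − 12)²/12 = 121/12 = 10.083
ch 2: (23 − 34)²/34 = 121/34 = 3.559
ch 3: (34 − 31)²/31 = 9/31 = 0.290
ch 4: (48 − 60)²/60 = 144/60 = 2.400
ch 5: (35 − 26)²/26 = 81/26 = 3.115
The largest term is for ch 1: 10.08.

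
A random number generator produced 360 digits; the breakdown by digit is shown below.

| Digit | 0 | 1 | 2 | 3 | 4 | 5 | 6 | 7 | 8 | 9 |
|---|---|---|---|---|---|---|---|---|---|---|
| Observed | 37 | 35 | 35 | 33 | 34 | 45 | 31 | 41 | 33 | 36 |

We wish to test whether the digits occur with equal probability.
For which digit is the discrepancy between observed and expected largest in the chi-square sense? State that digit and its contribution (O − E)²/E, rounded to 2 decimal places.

5, 2.25

Under H₀ each category has probability 1/10, so each expected count is 360/10 = 36.
0: (37 − 36)²/36 = 1/36 = 0.028
1: (35 − 36)²/36 = 1/36 = 0.028
2: (35 − 36)²/36 = 1/36 = 0.028
3: (33 − 36)²/36 = 9/36 = 0.250
4: (34 − 36)²/36 = 4/36 = 0.111
5: (45 − 36)²/36 = 81/36 = 2.250
6: (31 − 36)²/36 = 25/36 = 0.694
7: (41 − 36)²/36 = 25/36 = 0.694
8: (33 − 36)²/36 = 9/36 = 0.250
9: (36 − 36)²/36 = 0/36 = 0.000
The largest term is for 5: 2.25.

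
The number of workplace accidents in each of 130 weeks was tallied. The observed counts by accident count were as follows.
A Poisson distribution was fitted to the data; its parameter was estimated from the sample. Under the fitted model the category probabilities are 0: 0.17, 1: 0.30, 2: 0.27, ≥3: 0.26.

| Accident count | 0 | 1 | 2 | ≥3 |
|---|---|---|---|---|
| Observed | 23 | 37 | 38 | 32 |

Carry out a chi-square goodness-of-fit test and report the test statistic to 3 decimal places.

0.475

Expected counts E_i = n·p_i: 130×0.17 = 22.1, 130×0.30 = 39, 130×0.27 = 35.1, 130×0.26 = 33.8.
cat         O        E   (O−E)²/E
0          23     22.1     0.0367
1          37       39     0.1026
2          38     35.1     0.2396
≥3         32     33.8     0.0959
Sum = 0.475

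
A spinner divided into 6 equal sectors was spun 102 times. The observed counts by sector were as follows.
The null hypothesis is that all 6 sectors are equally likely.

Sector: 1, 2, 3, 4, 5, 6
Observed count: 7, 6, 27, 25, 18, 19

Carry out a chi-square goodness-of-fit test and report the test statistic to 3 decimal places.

Under H₀ each category has probability 1/6, so each expected count is 102/6 = 17.
1: (7 − 17)²/17 = 100/17 = 5.8824
2: (6 − 17)²/17 = 121/17 = 7.1176
3: (27 − 17)²/17 = 100/17 = 5.8824
4: (25 − 17)²/17 = 64/17 = 3.7647
5: (18 − 17)²/17 = 1/17 = 0.0588
6: (19 − 17)²/17 = 4/17 = 0.2353
Sum = 22.941

22.941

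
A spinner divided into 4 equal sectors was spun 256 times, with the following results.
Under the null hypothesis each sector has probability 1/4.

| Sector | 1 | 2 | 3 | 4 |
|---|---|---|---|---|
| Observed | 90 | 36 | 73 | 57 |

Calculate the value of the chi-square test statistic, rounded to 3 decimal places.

Expected count for each of the 4 categories: 256/4 = 64.
χ² = (90−64)²/64 + (36−64)²/64 + (73−64)²/64 + (57−64)²/64
   = 10.5625 + 12.2500 + 1.2656 + 0.7656
Sum = 24.844

24.844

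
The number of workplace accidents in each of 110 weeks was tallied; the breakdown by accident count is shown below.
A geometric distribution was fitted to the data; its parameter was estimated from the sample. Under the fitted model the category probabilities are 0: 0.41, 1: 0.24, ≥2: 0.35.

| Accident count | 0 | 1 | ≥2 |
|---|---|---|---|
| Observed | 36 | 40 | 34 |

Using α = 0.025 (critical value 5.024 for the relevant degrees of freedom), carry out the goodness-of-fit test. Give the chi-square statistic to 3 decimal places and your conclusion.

Expected counts E_i = n·p_i: 110×0.41 = 45.1, 110×0.24 = 26.4, 110×0.35 = 38.5.
0: (36 − 45.1)²/45.1 = 82.81/45.1 = 1.8361
1: (40 − 26.4)²/26.4 = 184.96/26.4 = 7.0061
≥2: (34 − 38.5)²/38.5 = 20.25/38.5 = 0.5260
Sum = 9.368
df = 1. Since 9.368 > 5.024, we reject H₀.

9.368; reject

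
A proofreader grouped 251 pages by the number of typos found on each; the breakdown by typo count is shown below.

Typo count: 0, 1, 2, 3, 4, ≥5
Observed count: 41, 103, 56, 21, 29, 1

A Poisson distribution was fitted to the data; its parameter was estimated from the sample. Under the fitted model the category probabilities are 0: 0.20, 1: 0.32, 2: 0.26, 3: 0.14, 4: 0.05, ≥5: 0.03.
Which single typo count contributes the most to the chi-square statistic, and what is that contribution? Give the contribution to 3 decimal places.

Expected counts E_i = n·p_i: 251×0.20 = 50.2, 251×0.32 = 80.32, 251×0.26 = 65.26, 251×0.14 = 35.14, 251×0.05 = 12.55, 251×0.03 = 7.53.
cat         O        E   (O−E)²/E
0          41     50.2     1.6861
1         103    80.32     6.4042
2          56    65.26     1.3139
3          21    35.14     5.6898
4          29    12.55    21.5620
≥5          1     7.53     5.6628
The largest term is for 4: 21.562.

4, 21.562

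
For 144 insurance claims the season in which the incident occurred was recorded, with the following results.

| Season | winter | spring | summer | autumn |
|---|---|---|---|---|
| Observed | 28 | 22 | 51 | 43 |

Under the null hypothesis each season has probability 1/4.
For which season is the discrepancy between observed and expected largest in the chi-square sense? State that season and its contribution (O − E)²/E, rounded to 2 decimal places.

summer, 6.25

Under H₀ each category has probability 1/4, so each expected count is 144/4 = 36.
χ² = (28−36)²/36 + (22−36)²/36 + (51−36)²/36 + (43−36)²/36
   = 1.778 + 5.444 + 6.250 + 1.361
The largest term is for summer: 6.25.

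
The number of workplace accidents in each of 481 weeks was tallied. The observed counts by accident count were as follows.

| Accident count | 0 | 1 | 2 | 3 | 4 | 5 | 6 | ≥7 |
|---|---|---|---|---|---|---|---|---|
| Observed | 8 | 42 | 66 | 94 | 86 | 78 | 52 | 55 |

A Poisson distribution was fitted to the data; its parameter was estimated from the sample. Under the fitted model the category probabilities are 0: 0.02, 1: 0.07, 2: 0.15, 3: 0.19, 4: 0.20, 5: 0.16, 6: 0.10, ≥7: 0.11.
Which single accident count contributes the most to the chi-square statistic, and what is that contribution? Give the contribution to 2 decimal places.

1, 2.06

Expected counts E_i = n·p_i: 481×0.02 = 9.62, 481×0.07 = 33.67, 481×0.15 = 72.15, 481×0.19 = 91.39, 481×0.20 = 96.2, 481×0.16 = 76.96, 481×0.10 = 48.1, 481×0.11 = 52.91.
cat         O        E   (O−E)²/E
0           8     9.62      0.273
1          42    33.67      2.061
2          66    72.15      0.524
3          94    91.39      0.075
4          86     96.2      1.081
5          78    76.96      0.014
6          52     48.1      0.316
≥7         55    52.91      0.083
The largest term is for 1: 2.06.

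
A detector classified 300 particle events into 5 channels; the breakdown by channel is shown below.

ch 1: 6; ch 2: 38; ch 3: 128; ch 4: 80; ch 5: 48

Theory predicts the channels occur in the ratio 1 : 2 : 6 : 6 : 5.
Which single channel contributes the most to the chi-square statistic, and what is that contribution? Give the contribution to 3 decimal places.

Ratio total = 20. Expected counts: 300×1/20 = 15, 300×2/20 = 30, 300×6/20 = 90, 300×6/20 = 90, 300×5/20 = 75.
cat         O        E   (O−E)²/E
ch 1        6       15     5.4000
ch 2       38       30     2.1333
ch 3      128       90    16.0444
ch 4       80       90     1.1111
ch 5       48       75     9.7200
The largest term is for ch 3: 16.044.

ch 3, 16.044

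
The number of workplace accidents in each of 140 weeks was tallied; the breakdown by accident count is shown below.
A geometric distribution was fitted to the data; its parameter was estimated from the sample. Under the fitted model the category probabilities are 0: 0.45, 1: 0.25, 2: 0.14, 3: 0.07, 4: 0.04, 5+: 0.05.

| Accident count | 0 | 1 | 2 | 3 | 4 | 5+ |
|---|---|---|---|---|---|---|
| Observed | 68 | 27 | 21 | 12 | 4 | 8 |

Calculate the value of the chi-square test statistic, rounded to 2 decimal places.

Expected counts E_i = n·p_i: 140×0.45 = 63, 140×0.25 = 35, 140×0.14 = 19.6, 140×0.07 = 9.8, 140×0.04 = 5.6, 140×0.05 = 7.
0: (68 − 63)²/63 = 25/63 = 0.397
1: (27 − 35)²/35 = 64/35 = 1.829
2: (21 − 19.6)²/19.6 = 1.96/19.6 = 0.100
3: (12 − 9.8)²/9.8 = 4.84/9.8 = 0.494
4: (4 − 5.6)²/5.6 = 2.56/5.6 = 0.457
5+: (8 − 7)²/7 = 1/7 = 0.143
Sum = 3.42

3.42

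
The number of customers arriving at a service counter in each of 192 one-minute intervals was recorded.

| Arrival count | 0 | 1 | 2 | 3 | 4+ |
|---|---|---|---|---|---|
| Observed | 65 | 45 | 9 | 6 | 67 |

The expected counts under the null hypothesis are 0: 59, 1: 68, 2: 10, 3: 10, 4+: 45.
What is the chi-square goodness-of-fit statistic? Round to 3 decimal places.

0: (65 − 59)²/59 = 36/59 = 0.6102
1: (45 − 68)²/68 = 529/68 = 7.7794
2: (9 − 10)²/10 = 1/10 = 0.1000
3: (6 − 10)²/10 = 16/10 = 1.6000
4+: (67 − 45)²/45 = 484/45 = 10.7556
Sum = 20.845

20.845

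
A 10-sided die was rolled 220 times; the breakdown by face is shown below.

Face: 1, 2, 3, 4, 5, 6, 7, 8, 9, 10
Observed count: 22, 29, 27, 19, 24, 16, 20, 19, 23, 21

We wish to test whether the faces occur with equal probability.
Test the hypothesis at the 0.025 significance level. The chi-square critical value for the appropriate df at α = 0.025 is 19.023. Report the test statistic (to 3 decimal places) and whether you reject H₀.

Under H₀ each category has probability 1/10, so each expected count is 220/10 = 22.
1: (22 − 22)²/22 = 0/22 = 0.0000
2: (29 − 22)²/22 = 49/22 = 2.2273
3: (27 − 22)²/22 = 25/22 = 1.1364
4: (19 − 22)²/22 = 9/22 = 0.4091
5: (24 − 22)²/22 = 4/22 = 0.1818
6: (16 − 22)²/22 = 36/22 = 1.6364
7: (20 − 22)²/22 = 4/22 = 0.1818
8: (19 − 22)²/22 = 9/22 = 0.4091
9: (23 − 22)²/22 = 1/22 = 0.0455
10: (21 − 22)²/22 = 1/22 = 0.0455
Sum = 6.273
df = 9. Since 6.273 < 19.023, we do not reject H₀.

6.273; do not reject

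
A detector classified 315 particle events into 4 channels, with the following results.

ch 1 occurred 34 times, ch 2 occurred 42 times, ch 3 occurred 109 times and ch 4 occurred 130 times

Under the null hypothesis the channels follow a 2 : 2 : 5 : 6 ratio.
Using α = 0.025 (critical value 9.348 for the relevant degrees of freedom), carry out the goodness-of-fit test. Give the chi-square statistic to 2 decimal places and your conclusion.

1.80; do not reject

Ratio total = 15. Expected counts: 315×2/15 = 42, 315×2/15 = 42, 315×5/15 = 105, 315×6/15 = 126.
ch 1: (34 − 42)²/42 = 64/42 = 1.524
ch 2: (42 − 42)²/42 = 0/42 = 0.000
ch 3: (109 − 105)²/105 = 16/105 = 0.152
ch 4: (130 − 126)²/126 = 16/126 = 0.127
Sum = 1.80
df = 3. Since 1.80 < 9.348, we do not reject H₀.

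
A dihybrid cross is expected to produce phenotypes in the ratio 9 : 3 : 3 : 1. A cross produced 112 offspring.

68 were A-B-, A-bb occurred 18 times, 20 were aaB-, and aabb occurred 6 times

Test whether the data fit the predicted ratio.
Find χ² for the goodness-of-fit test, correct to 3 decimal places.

1.016

Ratio total = 16. Expected counts: 112×9/16 = 63, 112×3/16 = 21, 112×3/16 = 21, 112×1/16 = 7.
cat         O        E   (O−E)²/E
A-B-       68       63     0.3968
A-bb       18       21     0.4286
aaB-       20       21     0.0476
aabb        6        7     0.1429
Sum = 1.016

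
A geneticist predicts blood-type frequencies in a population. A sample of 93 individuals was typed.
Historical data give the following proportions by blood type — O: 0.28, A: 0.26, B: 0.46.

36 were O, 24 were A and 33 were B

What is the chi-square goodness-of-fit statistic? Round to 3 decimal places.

6.047

Expected counts E_i = n·p_i: 93×0.28 = 26.04, 93×0.26 = 24.18, 93×0.46 = 42.78.
cat         O        E   (O−E)²/E
O          36    26.04     3.8096
A          24    24.18     0.0013
B          33    42.78     2.2358
Sum = 6.047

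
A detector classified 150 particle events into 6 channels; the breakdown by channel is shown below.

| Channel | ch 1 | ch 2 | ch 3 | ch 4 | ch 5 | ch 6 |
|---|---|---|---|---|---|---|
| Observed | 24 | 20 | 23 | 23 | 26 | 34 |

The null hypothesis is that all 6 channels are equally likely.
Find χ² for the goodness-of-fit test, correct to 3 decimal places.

Under H₀ each category has probability 1/6, so each expected count is 150/6 = 25.
cat         O        E   (O−E)²/E
ch 1       24       25     0.0400
ch 2       20       25     1.0000
ch 3       23       25     0.1600
ch 4       23       25     0.1600
ch 5       26       25     0.0400
ch 6       34       25     3.2400
Sum = 4.640

4.640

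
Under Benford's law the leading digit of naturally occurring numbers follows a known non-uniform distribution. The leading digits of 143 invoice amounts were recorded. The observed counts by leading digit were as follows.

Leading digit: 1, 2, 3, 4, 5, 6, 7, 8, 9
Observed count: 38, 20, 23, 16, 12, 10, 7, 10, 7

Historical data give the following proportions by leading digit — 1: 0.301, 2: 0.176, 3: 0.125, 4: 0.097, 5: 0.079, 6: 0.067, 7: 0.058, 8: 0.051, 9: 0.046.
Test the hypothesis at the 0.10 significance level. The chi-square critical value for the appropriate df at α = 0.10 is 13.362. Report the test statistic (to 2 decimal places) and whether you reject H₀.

Expected counts E_i = n·p_i: 143×0.301 = 43.043, 143×0.176 = 25.168, 143×0.125 = 17.875, 143×0.097 = 13.871, 143×0.079 = 11.297, 143×0.067 = 9.581, 143×0.058 = 8.294, 143×0.051 = 7.293, 143×0.046 = 6.578.
cat         O        E   (O−E)²/E
1          38   43.043      0.591
2          20   25.168      1.061
3          23   17.875      1.469
4          16   13.871      0.327
5          12   11.297      0.044
6          10    9.581      0.018
7           7    8.294      0.202
8          10    7.293      1.005
9           7    6.578      0.027
Sum = 4.74
df = 8. Since 4.74 < 13.362, we do not reject H₀.

4.74; do not reject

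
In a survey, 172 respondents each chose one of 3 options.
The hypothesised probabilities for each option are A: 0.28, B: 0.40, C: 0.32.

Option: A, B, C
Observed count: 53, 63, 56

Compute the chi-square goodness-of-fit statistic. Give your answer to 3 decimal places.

0.992

Expected counts E_i = n·p_i: 172×0.28 = 48.16, 172×0.40 = 68.8, 172×0.32 = 55.04.
cat         O        E   (O−E)²/E
A          53    48.16     0.4864
B          63     68.8     0.4890
C          56    55.04     0.0167
Sum = 0.992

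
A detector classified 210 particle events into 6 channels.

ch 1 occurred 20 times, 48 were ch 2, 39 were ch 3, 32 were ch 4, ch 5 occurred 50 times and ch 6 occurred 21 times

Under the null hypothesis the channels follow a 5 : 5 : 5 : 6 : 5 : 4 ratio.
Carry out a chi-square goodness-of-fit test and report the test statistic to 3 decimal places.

22.274

Ratio total = 30. Expected counts: 210×5/30 = 35, 210×5/30 = 35, 210×5/30 = 35, 210×6/30 = 42, 210×5/30 = 35, 210×4/30 = 28.
χ² = (20−35)²/35 + (48−35)²/35 + (39−35)²/35 + (32−42)²/42 + (50−35)²/35 + (21−28)²/28
   = 6.4286 + 4.8286 + 0.4571 + 2.3810 + 6.4286 + 1.7500
Sum = 22.274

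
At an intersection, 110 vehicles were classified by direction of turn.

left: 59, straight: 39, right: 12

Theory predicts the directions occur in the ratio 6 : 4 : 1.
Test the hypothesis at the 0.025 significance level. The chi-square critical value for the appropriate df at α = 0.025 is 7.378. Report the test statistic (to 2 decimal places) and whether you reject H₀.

Ratio total = 11. Expected counts: 110×6/11 = 60, 110×4/11 = 40, 110×1/11 = 10.
χ² = (59−60)²/60 + (39−40)²/40 + (12−10)²/10
   = 0.017 + 0.025 + 0.400
Sum = 0.44
df = 2. Since 0.44 < 7.378, we do not reject H₀.

0.44; do not reject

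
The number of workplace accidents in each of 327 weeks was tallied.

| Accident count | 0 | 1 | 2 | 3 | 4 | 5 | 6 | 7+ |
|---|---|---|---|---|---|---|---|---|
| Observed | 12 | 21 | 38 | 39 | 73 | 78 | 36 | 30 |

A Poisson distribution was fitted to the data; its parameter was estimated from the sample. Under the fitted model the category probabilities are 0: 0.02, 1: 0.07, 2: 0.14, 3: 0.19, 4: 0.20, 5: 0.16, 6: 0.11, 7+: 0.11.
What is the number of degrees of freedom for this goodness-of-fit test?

6

There are k = 8 categories and 1 parameter estimated from the data, so df = 8 − 1 − 1 = 6.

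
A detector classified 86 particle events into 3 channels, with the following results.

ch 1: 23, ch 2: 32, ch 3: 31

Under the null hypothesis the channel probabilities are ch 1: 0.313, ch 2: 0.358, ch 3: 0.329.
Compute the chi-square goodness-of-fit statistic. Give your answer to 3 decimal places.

0.877

Expected counts E_i = n·p_i: 86×0.313 = 26.918, 86×0.358 = 30.788, 86×0.329 = 28.294.
cat         O        E   (O−E)²/E
ch 1       23   26.918     0.5703
ch 2       32   30.788     0.0477
ch 3       31   28.294     0.2588
Sum = 0.877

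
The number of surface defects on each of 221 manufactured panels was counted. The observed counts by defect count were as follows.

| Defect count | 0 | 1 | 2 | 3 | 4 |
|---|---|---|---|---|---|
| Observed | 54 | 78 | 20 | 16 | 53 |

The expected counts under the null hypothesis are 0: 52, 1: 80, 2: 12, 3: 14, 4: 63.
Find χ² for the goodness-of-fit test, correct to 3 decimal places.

7.333

cat         O        E   (O−E)²/E
0          54       52     0.0769
1          78       80     0.0500
2          20       12     5.3333
3          16       14     0.2857
4          53       63     1.5873
Sum = 7.333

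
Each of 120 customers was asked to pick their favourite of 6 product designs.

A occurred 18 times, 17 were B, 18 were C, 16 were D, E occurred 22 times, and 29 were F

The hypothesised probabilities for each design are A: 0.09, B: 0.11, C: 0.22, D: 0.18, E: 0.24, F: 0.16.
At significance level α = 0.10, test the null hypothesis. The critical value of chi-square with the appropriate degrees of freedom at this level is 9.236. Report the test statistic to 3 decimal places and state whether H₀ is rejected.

16.626; reject

Expected counts E_i = n·p_i: 120×0.09 = 10.8, 120×0.11 = 13.2, 120×0.22 = 26.4, 120×0.18 = 21.6, 120×0.24 = 28.8, 120×0.16 = 19.2.
A: (18 − 10.8)²/10.8 = 51.84/10.8 = 4.8000
B: (17 − 13.2)²/13.2 = 14.44/13.2 = 1.0939
C: (18 − 26.4)²/26.4 = 70.56/26.4 = 2.6727
D: (16 − 21.6)²/21.6 = 31.36/21.6 = 1.4519
E: (22 − 28.8)²/28.8 = 46.24/28.8 = 1.6056
F: (29 − 19.2)²/19.2 = 96.04/19.2 = 5.0021
Sum = 16.626
df = 5. Since 16.626 > 9.236, we reject H₀.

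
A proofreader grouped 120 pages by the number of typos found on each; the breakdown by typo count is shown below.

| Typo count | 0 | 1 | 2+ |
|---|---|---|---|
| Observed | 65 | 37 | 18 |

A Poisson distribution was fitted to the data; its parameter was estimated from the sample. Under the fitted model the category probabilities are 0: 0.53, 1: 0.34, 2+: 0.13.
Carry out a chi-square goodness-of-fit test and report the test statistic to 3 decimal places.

Expected counts E_i = n·p_i: 120×0.53 = 63.6, 120×0.34 = 40.8, 120×0.13 = 15.6.
χ² = (65−63.6)²/63.6 + (37−40.8)²/40.8 + (18−15.6)²/15.6
   = 0.0308 + 0.3539 + 0.3692
Sum = 0.754

0.754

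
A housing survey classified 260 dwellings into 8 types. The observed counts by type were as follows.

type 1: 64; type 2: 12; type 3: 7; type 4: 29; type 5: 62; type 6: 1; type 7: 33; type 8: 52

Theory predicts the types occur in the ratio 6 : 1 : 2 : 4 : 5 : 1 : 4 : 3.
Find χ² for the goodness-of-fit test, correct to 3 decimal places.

40.480

Ratio total = 26. Expected counts: 260×6/26 = 60, 260×1/26 = 10, 260×2/26 = 20, 260×4/26 = 40, 260×5/26 = 50, 260×1/26 = 10, 260×4/26 = 40, 260×3/26 = 30.
cat         O        E   (O−E)²/E
type 1     64       60     0.2667
type 2     12       10     0.4000
type 3      7       20     8.4500
type 4     29       40     3.0250
type 5     62       50     2.8800
type 6      1       10     8.1000
type 7     33       40     1.2250
type 8     52       30    16.1333
Sum = 40.480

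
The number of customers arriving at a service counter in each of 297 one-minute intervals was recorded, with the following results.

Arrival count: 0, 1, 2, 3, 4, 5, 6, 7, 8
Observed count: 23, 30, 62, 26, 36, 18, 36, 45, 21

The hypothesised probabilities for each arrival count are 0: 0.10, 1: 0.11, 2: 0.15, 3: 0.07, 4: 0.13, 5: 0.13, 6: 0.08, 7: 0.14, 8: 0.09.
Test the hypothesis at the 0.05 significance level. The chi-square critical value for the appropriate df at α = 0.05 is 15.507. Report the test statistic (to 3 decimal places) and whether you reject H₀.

28.863; reject

Expected counts E_i = n·p_i: 297×0.10 = 29.7, 297×0.11 = 32.67, 297×0.15 = 44.55, 297×0.07 = 20.79, 297×0.13 = 38.61, 297×0.13 = 38.61, 297×0.08 = 23.76, 297×0.14 = 41.58, 297×0.09 = 26.73.
χ² = (23−29.7)²/29.7 + (30−32.67)²/32.67 + (62−44.55)²/44.55 + (26−20.79)²/20.79 + (36−38.61)²/38.61 + (18−38.61)²/38.61 + (36−23.76)²/23.76 + (45−41.58)²/41.58 + (21−26.73)²/26.73
   = 1.5114 + 0.2182 + 6.8351 + 1.3056 + 0.1764 + 11.0016 + 6.3055 + 0.2813 + 1.2283
Sum = 28.863
df = 8. Since 28.863 > 15.507, we reject H₀.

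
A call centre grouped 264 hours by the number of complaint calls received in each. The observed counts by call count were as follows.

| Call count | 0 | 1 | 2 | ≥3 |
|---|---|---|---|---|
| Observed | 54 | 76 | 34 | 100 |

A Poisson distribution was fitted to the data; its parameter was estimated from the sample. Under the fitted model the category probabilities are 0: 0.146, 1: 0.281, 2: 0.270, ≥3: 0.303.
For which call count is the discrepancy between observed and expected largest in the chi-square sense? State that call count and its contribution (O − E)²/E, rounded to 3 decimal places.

Expected counts E_i = n·p_i: 264×0.146 = 38.544, 264×0.281 = 74.184, 264×0.270 = 71.28, 264×0.303 = 79.992.
χ² = (54−38.544)²/38.544 + (76−74.184)²/74.184 + (34−71.28)²/71.28 + (100−79.992)²/79.992
   = 6.1978 + 0.0445 + 19.4977 + 5.0045
The largest term is for 2: 19.498.

2, 19.498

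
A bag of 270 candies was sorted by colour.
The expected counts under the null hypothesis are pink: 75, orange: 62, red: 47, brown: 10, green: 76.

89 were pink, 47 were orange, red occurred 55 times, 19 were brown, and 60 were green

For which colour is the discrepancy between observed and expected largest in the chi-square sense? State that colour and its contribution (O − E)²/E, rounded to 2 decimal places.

cat         O        E   (O−E)²/E
pink       89       75      2.613
orange     47       62      3.629
red        55       47      1.362
brown      19       10      8.100
green      60       76      3.368
The largest term is for brown: 8.10.

brown, 8.10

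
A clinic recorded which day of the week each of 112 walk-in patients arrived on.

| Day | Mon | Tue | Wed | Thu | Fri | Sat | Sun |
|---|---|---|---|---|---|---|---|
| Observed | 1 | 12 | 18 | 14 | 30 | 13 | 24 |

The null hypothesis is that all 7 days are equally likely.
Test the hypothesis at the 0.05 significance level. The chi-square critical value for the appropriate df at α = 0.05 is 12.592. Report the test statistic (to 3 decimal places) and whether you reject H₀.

Expected count for each of the 7 categories: 112/7 = 16.
Mon: (1 − 16)²/16 = 225/16 = 14.0625
Tue: (12 − 16)²/16 = 16/16 = 1.0000
Wed: (18 − 16)²/16 = 4/16 = 0.2500
Thu: (14 − 16)²/16 = 4/16 = 0.2500
Fri: (30 − 16)²/16 = 196/16 = 12.2500
Sat: (13 − 16)²/16 = 9/16 = 0.5625
Sun: (24 − 16)²/16 = 64/16 = 4.0000
Sum = 32.375
df = 6. Since 32.375 > 12.592, we reject H₀.

32.375; reject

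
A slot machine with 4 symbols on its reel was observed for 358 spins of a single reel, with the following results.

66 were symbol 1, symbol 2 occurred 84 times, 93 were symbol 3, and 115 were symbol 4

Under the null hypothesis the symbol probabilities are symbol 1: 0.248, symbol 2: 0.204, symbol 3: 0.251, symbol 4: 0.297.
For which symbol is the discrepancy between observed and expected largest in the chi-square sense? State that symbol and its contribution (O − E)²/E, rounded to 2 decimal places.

symbol 1, 5.85

Expected counts E_i = n·p_i: 358×0.248 = 88.784, 358×0.204 = 73.032, 358×0.251 = 89.858, 358×0.297 = 106.326.
cat           O        E   (O−E)²/E
symbol 1     66   88.784      5.847
symbol 2     84   73.032      1.647
symbol 3     93   89.858      0.110
symbol 4    115  106.326      0.708
The largest term is for symbol 1: 5.85.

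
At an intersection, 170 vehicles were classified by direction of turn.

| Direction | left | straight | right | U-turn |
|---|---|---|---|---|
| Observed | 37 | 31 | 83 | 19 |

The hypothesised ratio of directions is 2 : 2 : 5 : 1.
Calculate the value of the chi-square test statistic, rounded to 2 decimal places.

0.81

Ratio total = 10. Expected counts: 170×2/10 = 34, 170×2/10 = 34, 170×5/10 = 85, 170×1/10 = 17.
cat           O        E   (O−E)²/E
left         37       34      0.265
straight     31       34      0.265
right        83       85      0.047
U-turn       19       17      0.235
Sum = 0.81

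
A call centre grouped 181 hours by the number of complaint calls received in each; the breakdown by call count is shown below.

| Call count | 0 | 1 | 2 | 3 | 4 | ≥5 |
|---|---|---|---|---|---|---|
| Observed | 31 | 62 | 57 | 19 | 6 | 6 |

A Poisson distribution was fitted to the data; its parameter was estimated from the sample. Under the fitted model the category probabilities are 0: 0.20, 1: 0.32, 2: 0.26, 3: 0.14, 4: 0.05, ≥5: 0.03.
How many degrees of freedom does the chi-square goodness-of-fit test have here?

4

There are k = 6 categories and 1 parameter estimated from the data, so df = 6 − 1 − 1 = 4.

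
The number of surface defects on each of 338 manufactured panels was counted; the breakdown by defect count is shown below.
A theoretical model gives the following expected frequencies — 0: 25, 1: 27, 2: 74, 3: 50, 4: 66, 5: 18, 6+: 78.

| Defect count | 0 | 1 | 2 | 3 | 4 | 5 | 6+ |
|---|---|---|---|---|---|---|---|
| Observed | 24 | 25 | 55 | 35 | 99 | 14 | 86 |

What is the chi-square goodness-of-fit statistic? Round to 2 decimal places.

27.78

0: (24 − 25)²/25 = 1/25 = 0.040
1: (25 − 27)²/27 = 4/27 = 0.148
2: (55 − 74)²/74 = 361/74 = 4.878
3: (35 − 50)²/50 = 225/50 = 4.500
4: (99 − 66)²/66 = 1089/66 = 16.500
5: (14 − 18)²/18 = 16/18 = 0.889
6+: (86 − 78)²/78 = 64/78 = 0.821
Sum = 27.78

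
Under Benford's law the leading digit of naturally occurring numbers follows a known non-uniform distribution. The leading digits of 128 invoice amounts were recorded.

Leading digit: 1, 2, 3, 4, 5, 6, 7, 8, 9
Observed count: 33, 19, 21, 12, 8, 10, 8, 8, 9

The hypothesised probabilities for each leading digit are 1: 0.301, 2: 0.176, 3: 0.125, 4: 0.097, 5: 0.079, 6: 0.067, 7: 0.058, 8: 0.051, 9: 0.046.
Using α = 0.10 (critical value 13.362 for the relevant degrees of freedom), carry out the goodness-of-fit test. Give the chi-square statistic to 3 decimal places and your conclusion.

Expected counts E_i = n·p_i: 128×0.301 = 38.528, 128×0.176 = 22.528, 128×0.125 = 16, 128×0.097 = 12.416, 128×0.079 = 10.112, 128×0.067 = 8.576, 128×0.058 = 7.424, 128×0.051 = 6.528, 128×0.046 = 5.888.
cat         O        E   (O−E)²/E
1          33   38.528     0.7932
2          19   22.528     0.5525
3          21       16     1.5625
4          12   12.416     0.0139
5           8   10.112     0.4411
6          10    8.576     0.2364
7           8    7.424     0.0447
8           8    6.528     0.3319
9           9    5.888     1.6448
Sum = 5.621
df = 8. Since 5.621 < 13.362, we do not reject H₀.

5.621; do not reject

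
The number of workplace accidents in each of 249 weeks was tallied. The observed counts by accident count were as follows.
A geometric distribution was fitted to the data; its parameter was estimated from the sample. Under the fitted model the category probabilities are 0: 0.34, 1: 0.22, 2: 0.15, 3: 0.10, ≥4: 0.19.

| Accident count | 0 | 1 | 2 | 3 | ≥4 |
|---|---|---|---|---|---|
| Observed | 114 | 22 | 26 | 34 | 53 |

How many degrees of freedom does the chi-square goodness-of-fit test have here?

3

There are k = 5 categories and 1 parameter estimated from the data, so df = 5 − 1 − 1 = 3.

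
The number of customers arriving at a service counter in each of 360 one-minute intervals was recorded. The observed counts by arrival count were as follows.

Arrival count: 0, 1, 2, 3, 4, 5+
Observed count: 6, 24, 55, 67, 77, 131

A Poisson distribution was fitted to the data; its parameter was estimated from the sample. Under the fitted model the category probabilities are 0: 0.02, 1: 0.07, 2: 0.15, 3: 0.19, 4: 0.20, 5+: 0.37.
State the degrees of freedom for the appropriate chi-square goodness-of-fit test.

There are k = 6 categories and 1 parameter estimated from the data, so df = 6 − 1 − 1 = 4.

4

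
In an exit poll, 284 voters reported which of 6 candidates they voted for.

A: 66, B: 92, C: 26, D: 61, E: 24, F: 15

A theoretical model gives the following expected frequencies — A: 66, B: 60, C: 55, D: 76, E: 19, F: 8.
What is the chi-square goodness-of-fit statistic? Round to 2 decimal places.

χ² = (66−66)²/66 + (92−60)²/60 + (26−55)²/55 + (61−76)²/76 + (24−19)²/19 + (15−8)²/8
   = 0.000 + 17.067 + 15.291 + 2.961 + 1.316 + 6.125
Sum = 42.76

42.76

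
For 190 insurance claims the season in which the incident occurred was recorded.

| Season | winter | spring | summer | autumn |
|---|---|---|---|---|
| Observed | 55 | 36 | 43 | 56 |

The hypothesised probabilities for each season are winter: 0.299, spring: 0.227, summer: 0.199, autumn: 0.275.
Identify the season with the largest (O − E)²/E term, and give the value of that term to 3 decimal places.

spring, 1.179

Expected counts E_i = n·p_i: 190×0.299 = 56.81, 190×0.227 = 43.13, 190×0.199 = 37.81, 190×0.275 = 52.25.
χ² = (55−56.81)²/56.81 + (36−43.13)²/43.13 + (43−37.81)²/37.81 + (56−52.25)²/52.25
   = 0.0577 + 1.1787 + 0.7124 + 0.2691
The largest term is for spring: 1.179.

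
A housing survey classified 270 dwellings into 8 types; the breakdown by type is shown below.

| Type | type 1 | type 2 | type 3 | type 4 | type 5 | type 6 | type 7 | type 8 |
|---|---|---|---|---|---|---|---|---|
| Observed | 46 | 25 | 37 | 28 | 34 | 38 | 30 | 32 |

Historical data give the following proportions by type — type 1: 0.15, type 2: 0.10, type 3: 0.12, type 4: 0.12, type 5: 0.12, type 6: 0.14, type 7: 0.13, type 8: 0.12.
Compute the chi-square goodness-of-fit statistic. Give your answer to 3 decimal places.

2.972

Expected counts E_i = n·p_i: 270×0.15 = 40.5, 270×0.10 = 27, 270×0.12 = 32.4, 270×0.12 = 32.4, 270×0.12 = 32.4, 270×0.14 = 37.8, 270×0.13 = 35.1, 270×0.12 = 32.4.
type 1: (46 − 40.5)²/40.5 = 30.25/40.5 = 0.7469
type 2: (25 − 27)²/27 = 4/27 = 0.1481
type 3: (37 − 32.4)²/32.4 = 21.16/32.4 = 0.6531
type 4: (28 − 32.4)²/32.4 = 19.36/32.4 = 0.5975
type 5: (34 − 32.4)²/32.4 = 2.56/32.4 = 0.0790
type 6: (38 − 37.8)²/37.8 = 0.04/37.8 = 0.0011
type 7: (30 − 35.1)²/35.1 = 26.01/35.1 = 0.7410
type 8: (32 − 32.4)²/32.4 = 0.16/32.4 = 0.0049
Sum = 2.972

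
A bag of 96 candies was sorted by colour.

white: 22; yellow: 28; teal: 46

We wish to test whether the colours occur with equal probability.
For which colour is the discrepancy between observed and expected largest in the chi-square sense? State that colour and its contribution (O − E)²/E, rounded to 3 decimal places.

teal, 6.125

Expected count for each of the 3 categories: 96/3 = 32.
white: (22 − 32)²/32 = 100/32 = 3.1250
yellow: (28 − 32)²/32 = 16/32 = 0.5000
teal: (46 − 32)²/32 = 196/32 = 6.1250
The largest term is for teal: 6.125.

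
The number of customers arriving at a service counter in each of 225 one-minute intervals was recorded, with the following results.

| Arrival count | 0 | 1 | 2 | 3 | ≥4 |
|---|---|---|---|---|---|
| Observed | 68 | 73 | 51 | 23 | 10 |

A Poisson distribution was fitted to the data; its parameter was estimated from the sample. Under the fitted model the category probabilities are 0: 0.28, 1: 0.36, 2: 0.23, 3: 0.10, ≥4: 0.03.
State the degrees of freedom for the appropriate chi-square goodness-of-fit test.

There are k = 5 categories and 1 parameter estimated from the data, so df = 5 − 1 − 1 = 3.

3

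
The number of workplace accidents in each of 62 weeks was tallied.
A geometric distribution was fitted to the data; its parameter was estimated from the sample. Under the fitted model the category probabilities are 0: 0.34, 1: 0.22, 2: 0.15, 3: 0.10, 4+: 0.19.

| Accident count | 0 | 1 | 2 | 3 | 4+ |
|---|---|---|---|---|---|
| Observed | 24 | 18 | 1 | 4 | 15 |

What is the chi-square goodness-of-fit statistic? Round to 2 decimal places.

Expected counts E_i = n·p_i: 62×0.34 = 21.08, 62×0.22 = 13.64, 62×0.15 = 9.3, 62×0.10 = 6.2, 62×0.19 = 11.78.
cat         O        E   (O−E)²/E
0          24    21.08      0.404
1          18    13.64      1.394
2           1      9.3      7.408
3           4      6.2      0.781
4+         15    11.78      0.880
Sum = 10.87

10.87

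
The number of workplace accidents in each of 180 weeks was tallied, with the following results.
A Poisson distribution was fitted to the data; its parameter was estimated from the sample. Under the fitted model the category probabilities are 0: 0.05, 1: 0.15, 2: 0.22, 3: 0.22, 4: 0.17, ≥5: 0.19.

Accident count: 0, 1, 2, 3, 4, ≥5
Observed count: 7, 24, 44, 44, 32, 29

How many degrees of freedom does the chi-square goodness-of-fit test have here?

There are k = 6 categories and 1 parameter estimated from the data, so df = 6 − 1 − 1 = 4.

4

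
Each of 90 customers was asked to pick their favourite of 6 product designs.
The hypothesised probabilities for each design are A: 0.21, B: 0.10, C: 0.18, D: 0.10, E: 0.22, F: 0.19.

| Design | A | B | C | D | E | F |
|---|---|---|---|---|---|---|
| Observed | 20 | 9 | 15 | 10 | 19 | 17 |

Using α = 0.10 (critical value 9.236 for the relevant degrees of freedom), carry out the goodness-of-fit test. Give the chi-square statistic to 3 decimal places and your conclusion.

0.297; do not reject

Expected counts E_i = n·p_i: 90×0.21 = 18.9, 90×0.10 = 9, 90×0.18 = 16.2, 90×0.10 = 9, 90×0.22 = 19.8, 90×0.19 = 17.1.
A: (20 − 18.9)²/18.9 = 1.21/18.9 = 0.0640
B: (9 − 9)²/9 = 0/9 = 0.0000
C: (15 − 16.2)²/16.2 = 1.44/16.2 = 0.0889
D: (10 − 9)²/9 = 1/9 = 0.1111
E: (19 − 19.8)²/19.8 = 0.64/19.8 = 0.0323
F: (17 − 17.1)²/17.1 = 0.01/17.1 = 0.0006
Sum = 0.297
df = 5. Since 0.297 < 9.236, we do not reject H₀.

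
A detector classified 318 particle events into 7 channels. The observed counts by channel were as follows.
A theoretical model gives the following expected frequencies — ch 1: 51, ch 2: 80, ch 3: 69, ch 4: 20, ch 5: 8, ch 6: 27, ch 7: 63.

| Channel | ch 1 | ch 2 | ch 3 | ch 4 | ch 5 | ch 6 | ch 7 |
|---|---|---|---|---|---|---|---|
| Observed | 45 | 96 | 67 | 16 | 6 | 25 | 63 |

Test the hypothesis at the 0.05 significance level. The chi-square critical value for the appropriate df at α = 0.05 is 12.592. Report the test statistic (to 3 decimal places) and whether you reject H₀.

χ² = (45−51)²/51 + (96−80)²/80 + (67−69)²/69 + (16−20)²/20 + (6−8)²/8 + (25−27)²/27 + (63−63)²/63
   = 0.7059 + 3.2000 + 0.0580 + 0.8000 + 0.5000 + 0.1481 + 0.0000
Sum = 5.412
df = 6. Since 5.412 < 12.592, we do not reject H₀.

5.412; do not reject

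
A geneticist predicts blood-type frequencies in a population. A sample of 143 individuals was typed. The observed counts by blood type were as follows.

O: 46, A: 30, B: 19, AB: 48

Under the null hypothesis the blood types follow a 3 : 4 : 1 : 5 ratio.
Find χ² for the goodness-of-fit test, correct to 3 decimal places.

Ratio total = 13. Expected counts: 143×3/13 = 33, 143×4/13 = 44, 143×1/13 = 11, 143×5/13 = 55.
O: (46 − 33)²/33 = 169/33 = 5.1212
A: (30 − 44)²/44 = 196/44 = 4.4545
B: (19 − 11)²/11 = 64/11 = 5.8182
AB: (48 − 55)²/55 = 49/55 = 0.8909
Sum = 16.285

16.285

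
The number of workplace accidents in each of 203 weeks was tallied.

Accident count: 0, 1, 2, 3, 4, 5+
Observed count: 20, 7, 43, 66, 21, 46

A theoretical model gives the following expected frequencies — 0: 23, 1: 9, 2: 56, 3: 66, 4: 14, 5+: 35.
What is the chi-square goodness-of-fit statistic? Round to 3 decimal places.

10.811

cat         O        E   (O−E)²/E
0          20       23     0.3913
1           7        9     0.4444
2          43       56     3.0179
3          66       66     0.0000
4          21       14     3.5000
5+         46       35     3.4571
Sum = 10.811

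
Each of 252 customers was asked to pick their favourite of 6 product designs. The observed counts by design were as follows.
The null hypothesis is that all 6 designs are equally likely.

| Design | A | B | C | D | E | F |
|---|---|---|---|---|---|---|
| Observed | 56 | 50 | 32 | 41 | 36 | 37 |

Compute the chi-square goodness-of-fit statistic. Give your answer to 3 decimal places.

Under H₀ each category has probability 1/6, so each expected count is 252/6 = 42.
χ² = (56−42)²/42 + (50−42)²/42 + (32−42)²/42 + (41−42)²/42 + (36−42)²/42 + (37−42)²/42
   = 4.6667 + 1.5238 + 2.3810 + 0.0238 + 0.8571 + 0.5952
Sum = 10.048

10.048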